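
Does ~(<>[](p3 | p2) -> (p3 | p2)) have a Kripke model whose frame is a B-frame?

1. ~(<>[](p3 | p2) -> (p3 | p2)), u
2. <>[](p3 | p2), u
3. ~(p3 | p2), u
4. ~p3, u
5. ~p2, u
6. [](p3 | p2), v
7. p3 | p2, u
8. p3 | p2, v
9. p2, u
Accessibility: uRu, uRv, vRu, vRv
Branch closes: p2 and ~p2 both at u.
All branches of the tableau close; one closing branch shown above.

Unsatisfiable (every branch closes)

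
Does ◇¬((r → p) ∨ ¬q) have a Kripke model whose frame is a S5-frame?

1. ◇¬((r → p) ∨ ¬q), w0
2. ¬((r → p) ∨ ¬q), w1
3. ¬(r → p), w1
4. q, w1
5. r, w1
6. ¬p, w1
Accessibility: w0Rw0, w0Rw1, w1Rw0, w1Rw1

Satisfiable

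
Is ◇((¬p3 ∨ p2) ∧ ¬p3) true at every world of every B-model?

Not valid

Tableau for the negation ¬◇((¬p3 ∨ p2) ∧ ¬p3):
1. ¬◇((¬p3 ∨ p2) ∧ ¬p3), w0
2. ¬((¬p3 ∨ p2) ∧ ¬p3), w0
3. p3, w0
Accessibility: w0Rw0
The negation has an open branch (countermodel exists).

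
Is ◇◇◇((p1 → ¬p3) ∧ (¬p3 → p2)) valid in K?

Tableau for the negation ¬◇◇◇((p1 → ¬p3) ∧ (¬p3 → p2)):
1. ¬◇◇◇((p1 → ¬p3) ∧ (¬p3 → p2)), w0
The negation has an open branch (countermodel exists).

No, not valid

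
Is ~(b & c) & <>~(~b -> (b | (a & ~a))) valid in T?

Tableau for the negation ~(~(b & c) & <>~(~b -> (b | (a & ~a)))):
1. ~(~(b & c) & <>~(~b -> (b | (a & ~a)))), u
2. ~<>~(~b -> (b | (a & ~a))), u
3. ~b -> (b | (a & ~a)), u
4. b | (a & ~a), u
5. b, u
Accessibility: uRu
The negation has an open branch (countermodel exists).

No, not valid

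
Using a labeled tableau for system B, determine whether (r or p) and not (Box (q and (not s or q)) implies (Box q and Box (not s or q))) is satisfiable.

Unsatisfiable (every branch closes)

1. (r or p) and not (Box (q and (not s or q)) implies (Box q and Box (not s or q))), 0
2. r or p, 0
3. not (Box (q and (not s or q)) implies (Box q and Box (not s or q))), 0
4. Box (q and (not s or q)), 0
5. not (Box q and Box (not s or q)), 0
6. q and (not s or q), 0
7. q, 0
8. not s or q, 0
9. p, 0
10. not Box (not s or q), 0
11. not (not s or q), 1
12. s, 1
13. not q, 1
14. q and (not s or q), 1
15. q, 1
16. not s or q, 1
Accessibility: 0R0, 0R1, 1R0, 1R1
Branch closes: q and not q both at 1.
All branches of the tableau close; one closing branch shown above.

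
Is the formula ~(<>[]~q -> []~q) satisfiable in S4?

Satisfiable (open branch found)

1. ~(<>[]~q -> []~q), w0
2. <>[]~q, w0
3. ~[]~q, w0
4. []~q, w1
5. ~q, w1
6. q, w2
Accessibility: w0Rw0, w0Rw1, w0Rw2, w1Rw1, w2Rw2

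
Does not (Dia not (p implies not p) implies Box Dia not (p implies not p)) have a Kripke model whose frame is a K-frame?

Satisfiable (open branch found)

1. not (Dia not (p implies not p) implies Box Dia not (p implies not p)), u
2. Dia not (p implies not p), u
3. not Box Dia not (p implies not p), u
4. not (p implies not p), v
5. p, v
6. not Dia not (p implies not p), w
Accessibility: uRv, uRw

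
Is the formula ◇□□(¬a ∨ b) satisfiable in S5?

Yes, satisfiable

1. ◇□□(¬a ∨ b), 0
2. □□(¬a ∨ b), 1
3. □(¬a ∨ b), 0
4. □(¬a ∨ b), 1
5. ¬a ∨ b, 0
6. ¬a ∨ b, 1
7. b, 0
8. b, 1
Accessibility: 0R0, 0R1, 1R0, 1R1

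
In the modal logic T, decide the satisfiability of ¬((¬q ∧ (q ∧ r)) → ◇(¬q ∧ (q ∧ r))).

Unsatisfiable

1. ¬((¬q ∧ (q ∧ r)) → ◇(¬q ∧ (q ∧ r))), u
2. ¬q ∧ (q ∧ r), u
3. ¬◇(¬q ∧ (q ∧ r)), u
4. ¬q, u
5. q ∧ r, u
6. q, u
7. r, u
Accessibility: uRu
Branch closes: q and ¬q both at u.
Every branch closes; the branch above is one of them.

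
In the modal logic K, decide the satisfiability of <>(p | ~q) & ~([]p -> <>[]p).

Satisfiable

1. <>(p | ~q) & ~([]p -> <>[]p), u
2. <>(p | ~q), u   [&-rule on 1]
3. ~([]p -> <>[]p), u   [&-rule on 1]
4. []p, u   [~->-rule on 3]
5. ~<>[]p, u   [~->-rule on 3]
6. p | ~q, v   [<>-rule on 2: fresh world v, uRv]
7. p, v   [[]-rule on 4 via uRv]
8. ~[]p, v   [~<>-rule on 5 via uRv]
9. ~q, v   [|-rule on 6 (branches; this branch)]
10. ~p, w   [~[]-rule on 8: fresh world w, vRw]
Accessibility: uRv, vRw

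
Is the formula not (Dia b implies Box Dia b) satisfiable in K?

Satisfiable

1. not (Dia b implies Box Dia b), w0
2. Dia b, w0
3. not Box Dia b, w0
4. b, w1
5. not Dia b, w2
Accessibility: w0Rw1, w0Rw2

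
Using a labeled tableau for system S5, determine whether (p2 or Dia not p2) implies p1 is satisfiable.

Satisfiable (open branch found)

1. (p2 or Dia not p2) implies p1, 0
2. p1, 0   [implies-rule on 1 (branches; this branch)]
Accessibility: 0R0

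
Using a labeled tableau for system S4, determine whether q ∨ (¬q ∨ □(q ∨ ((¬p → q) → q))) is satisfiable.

Yes, satisfiable

1. q ∨ (¬q ∨ □(q ∨ ((¬p → q) → q))), u
2. ¬q ∨ □(q ∨ ((¬p → q) → q)), u
3. □(q ∨ ((¬p → q) → q)), u
4. q ∨ ((¬p → q) → q), u
5. (¬p → q) → q, u
6. q, u
Accessibility: uRu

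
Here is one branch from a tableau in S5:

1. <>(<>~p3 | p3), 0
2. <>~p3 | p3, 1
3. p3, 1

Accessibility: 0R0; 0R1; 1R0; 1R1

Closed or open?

Not closed

No atom appears with both signs at the same world.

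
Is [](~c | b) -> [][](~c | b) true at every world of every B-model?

Tableau for the negation ~([](~c | b) -> [][](~c | b)):
1. ~([](~c | b) -> [][](~c | b)), u
2. [](~c | b), u
3. ~[][](~c | b), u
4. ~c | b, u
5. b, u
6. ~[](~c | b), v
7. ~c | b, v
8. b, v
9. ~(~c | b), w
10. c, w
11. ~b, w
Accessibility: uRu, uRv, vRu, vRv, vRw, wRv, wRw
The negation has an open branch (countermodel exists).

No, not valid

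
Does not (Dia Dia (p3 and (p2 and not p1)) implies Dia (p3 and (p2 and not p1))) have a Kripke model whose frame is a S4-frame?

1. not (Dia Dia (p3 and (p2 and not p1)) implies Dia (p3 and (p2 and not p1))), u
2. Dia Dia (p3 and (p2 and not p1)), u   [neg-implies-rule on 1]
3. not Dia (p3 and (p2 and not p1)), u   [neg-implies-rule on 1]
4. not (p3 and (p2 and not p1)), u   [neg-Dia-rule on 3 via uRu]
5. not (p2 and not p1), u   [neg-and-rule on 4 (branches; this branch)]
6. p1, u   [neg-and-rule on 5 (branches; this branch)]
7. Dia (p3 and (p2 and not p1)), v   [Dia-rule on 2: fresh world v, uRv]
8. not (p3 and (p2 and not p1)), v   [neg-Dia-rule on 3 via uRv]
9. not (p2 and not p1), v   [neg-and-rule on 8 (branches; this branch)]
10. p1, v   [neg-and-rule on 9 (branches; this branch)]
11. p3 and (p2 and not p1), w   [Dia-rule on 7: fresh world w, vRw]
12. p3, w   [and-rule on 11]
13. p2 and not p1, w   [and-rule on 11]
14. p2, w   [and-rule on 13]
15. not p1, w   [and-rule on 13]
16. not (p3 and (p2 and not p1)), w   [neg-Dia-rule on 3 via uRw]
17. not (p2 and not p1), w   [neg-and-rule on 16 (branches; this branch)]
18. p1, w   [neg-and-rule on 17 (branches; this branch)]
Accessibility: uRu, uRv, uRw, vRv, vRw, wRw
Branch closes: p1 and not p1 both at w.
(One branch shown.) All branches close.

No, unsatisfiable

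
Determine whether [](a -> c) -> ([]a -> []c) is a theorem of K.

Valid in K

Tableau for the negation ~([](a -> c) -> ([]a -> []c)):
1. ~([](a -> c) -> ([]a -> []c)), u
2. [](a -> c), u
3. ~([]a -> []c), u
4. []a, u
5. ~[]c, u
6. ~c, v
7. a -> c, v
8. a, v
9. c, v
Accessibility: uRv
Branch closes: c and ~c both at v.
All branches of the negation close; one closing branch shown above.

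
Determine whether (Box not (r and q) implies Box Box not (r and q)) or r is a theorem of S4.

Tableau for the negation not ((Box not (r and q) implies Box Box not (r and q)) or r):
1. not ((Box not (r and q) implies Box Box not (r and q)) or r), w0
2. not (Box not (r and q) implies Box Box not (r and q)), w0
3. not r, w0
4. Box not (r and q), w0
5. not Box Box not (r and q), w0
6. not (r and q), w0
7. not q, w0
8. not Box not (r and q), w1
9. not (r and q), w1
10. not q, w1
11. r and q, w2
12. r, w2
13. q, w2
14. not (r and q), w2
15. not q, w2
Accessibility: w0Rw0, w0Rw1, w0Rw2, w1Rw1, w1Rw2, w2Rw2
Branch closes: q and not q both at w2.
All branches of the negation close; one closing branch shown above.

Valid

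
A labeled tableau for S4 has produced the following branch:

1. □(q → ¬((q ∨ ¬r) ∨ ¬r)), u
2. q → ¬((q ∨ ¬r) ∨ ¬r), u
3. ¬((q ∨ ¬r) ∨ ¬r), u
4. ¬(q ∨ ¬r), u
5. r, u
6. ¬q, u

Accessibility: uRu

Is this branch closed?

Open

No atom appears with both signs at the same world.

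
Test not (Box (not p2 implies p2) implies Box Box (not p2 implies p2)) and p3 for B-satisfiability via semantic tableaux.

1. not (Box (not p2 implies p2) implies Box Box (not p2 implies p2)) and p3, u
2. not (Box (not p2 implies p2) implies Box Box (not p2 implies p2)), u
3. p3, u
4. Box (not p2 implies p2), u
5. not Box Box (not p2 implies p2), u
6. not p2 implies p2, u
7. p2, u
8. not Box (not p2 implies p2), v
9. not p2 implies p2, v
10. p2, v
11. not (not p2 implies p2), w
12. not p2, w
Accessibility: uRu, uRv, vRu, vRv, vRw, wRv, wRw

Satisfiable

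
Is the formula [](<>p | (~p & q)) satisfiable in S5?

Satisfiable (open branch found)

1. [](<>p | (~p & q)), w0
2. <>p | (~p & q), w0
3. ~p & q, w0
4. ~p, w0
5. q, w0
Accessibility: w0Rw0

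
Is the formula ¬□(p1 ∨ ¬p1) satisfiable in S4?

1. ¬□(p1 ∨ ¬p1), 0
2. ¬(p1 ∨ ¬p1), 1
3. ¬p1, 1
4. p1, 1
Accessibility: 0R0, 0R1, 1R1
Branch closes: p1 and ¬p1 both at 1.
All branches of the tableau close; one closing branch shown above.

No, unsatisfiable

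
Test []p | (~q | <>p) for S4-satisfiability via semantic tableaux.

Yes, satisfiable

1. []p | (~q | <>p), u
2. ~q | <>p, u   [|-rule on 1 (branches; this branch)]
3. <>p, u   [|-rule on 2 (branches; this branch)]
4. p, v   [<>-rule on 3: fresh world v, uRv]
Accessibility: uRu, uRv, vRv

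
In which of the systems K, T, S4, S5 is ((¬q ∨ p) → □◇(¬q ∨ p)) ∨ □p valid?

S4-tableau for the negation ¬(((¬q ∨ p) → □◇(¬q ∨ p)) ∨ □p):
1. ¬(((¬q ∨ p) → □◇(¬q ∨ p)) ∨ □p), 0
2. ¬((¬q ∨ p) → □◇(¬q ∨ p)), 0
3. ¬□p, 0
4. ¬q ∨ p, 0
5. ¬□◇(¬q ∨ p), 0
6. p, 0
7. ¬p, 1
8. ¬◇(¬q ∨ p), 2
9. ¬(¬q ∨ p), 2
10. q, 2
11. ¬p, 2
Accessibility: 0R0, 0R1, 0R2, 1R1, 2R2
Complete open branch: countermodel on an S4-frame, so not valid in S4, nor in K, T (the same frame is also a K-frame and a T-frame).
S5-tableau for the negation ¬(((¬q ∨ p) → □◇(¬q ∨ p)) ∨ □p):
1. ¬(((¬q ∨ p) → □◇(¬q ∨ p)) ∨ □p), 0
2. ¬((¬q ∨ p) → □◇(¬q ∨ p)), 0
3. ¬□p, 0
4. ¬q ∨ p, 0
5. ¬□◇(¬q ∨ p), 0
6. p, 0
7. ¬p, 1
8. ¬◇(¬q ∨ p), 2
9. ¬(¬q ∨ p), 0
10. q, 0
11. ¬p, 0
Accessibility: 0R0, 0R1, 0R2, 1R0, 1R1, 1R2, 2R0, 2R1, 2R2
Branch closes: p and ¬p both at 0.
Every branch closes (one shown): valid in S5.

S5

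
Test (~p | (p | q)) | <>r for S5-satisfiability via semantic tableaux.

Satisfiable (open branch found)

1. (~p | (p | q)) | <>r, 0
2. <>r, 0   [|-rule on 1 (branches; this branch)]
3. r, 1   [<>-rule on 2: fresh world 1, 0R1]
Accessibility: 0R0, 0R1, 1R0, 1R1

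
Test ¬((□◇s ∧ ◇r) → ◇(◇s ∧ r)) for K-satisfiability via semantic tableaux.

No, unsatisfiable

1. ¬((□◇s ∧ ◇r) → ◇(◇s ∧ r)), w0
2. □◇s ∧ ◇r, w0   [¬→-rule on 1]
3. ¬◇(◇s ∧ r), w0   [¬→-rule on 1]
4. □◇s, w0   [∧-rule on 2]
5. ◇r, w0   [∧-rule on 2]
6. r, w1   [◇-rule on 5: fresh world w1, w0Rw1]
7. ¬(◇s ∧ r), w1   [¬◇-rule on 3 via w0Rw1]
8. ◇s, w1   [□-rule on 4 via w0Rw1]
9. ¬◇s, w1   [¬∧-rule on 7 (branches; this branch)]
10. s, w2   [◇-rule on 8: fresh world w2, w1Rw2]
11. ¬s, w2   [¬◇-rule on 9 via w1Rw2]
Accessibility: w0Rw1, w1Rw2
Branch closes: s and ¬s both at w2.
(One branch shown.) All branches close.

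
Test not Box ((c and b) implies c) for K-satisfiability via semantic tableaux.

Unsatisfiable (every branch closes)

1. not Box ((c and b) implies c), 0
2. not ((c and b) implies c), 1   [neg-Box-rule on 1: fresh world 1, 0R1]
3. c and b, 1   [neg-implies-rule on 2]
4. not c, 1   [neg-implies-rule on 2]
5. c, 1   [and-rule on 3]
6. b, 1   [and-rule on 3]
Accessibility: 0R1
Branch closes: c and not c both at 1.
(One branch shown.) All branches close.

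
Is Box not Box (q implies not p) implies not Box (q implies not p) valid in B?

Yes, valid

Tableau for the negation not (Box not Box (q implies not p) implies not Box (q implies not p)):
1. not (Box not Box (q implies not p) implies not Box (q implies not p)), w0
2. Box not Box (q implies not p), w0
3. Box (q implies not p), w0
4. not Box (q implies not p), w0
5. q implies not p, w0
6. not p, w0
7. not (q implies not p), w1
8. q, w1
9. p, w1
10. not Box (q implies not p), w1
11. q implies not p, w1
12. not p, w1
Accessibility: w0Rw0, w0Rw1, w1Rw0, w1Rw1
Branch closes: p and not p both at w1.
All branches of the negation close; one closing branch shown above.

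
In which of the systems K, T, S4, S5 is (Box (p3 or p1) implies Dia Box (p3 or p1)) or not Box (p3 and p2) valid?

T-tableau for the negation not ((Box (p3 or p1) implies Dia Box (p3 or p1)) or not Box (p3 and p2)):
1. not ((Box (p3 or p1) implies Dia Box (p3 or p1)) or not Box (p3 and p2)), u
2. not (Box (p3 or p1) implies Dia Box (p3 or p1)), u
3. Box (p3 and p2), u
4. Box (p3 or p1), u
5. not Dia Box (p3 or p1), u
6. p3 and p2, u
7. p3, u
8. p2, u
9. p3 or p1, u
10. not Box (p3 or p1), u
11. p1, u
12. not (p3 or p1), v
13. not p3, v
14. not p1, v
15. p3 and p2, v
16. p3, v
17. p2, v
Accessibility: uRu, uRv, vRv
Branch closes: p3 and not p3 both at v.
Every branch closes (one shown): valid in T, hence also in S4, S5 (every theorem of T is a theorem of S4 and S5).
K-tableau for the negation not ((Box (p3 or p1) implies Dia Box (p3 or p1)) or not Box (p3 and p2)):
1. not ((Box (p3 or p1) implies Dia Box (p3 or p1)) or not Box (p3 and p2)), u
2. not (Box (p3 or p1) implies Dia Box (p3 or p1)), u
3. Box (p3 and p2), u
4. Box (p3 or p1), u
5. not Dia Box (p3 or p1), u
Complete open branch: countermodel on a K-frame, so not valid in K.

T, S4, S5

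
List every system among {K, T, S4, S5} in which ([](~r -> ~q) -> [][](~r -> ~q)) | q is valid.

S4, S5

T-tableau for the negation ~(([](~r -> ~q) -> [][](~r -> ~q)) | q):
1. ~(([](~r -> ~q) -> [][](~r -> ~q)) | q), 0
2. ~([](~r -> ~q) -> [][](~r -> ~q)), 0
3. ~q, 0
4. [](~r -> ~q), 0
5. ~[][](~r -> ~q), 0
6. ~r -> ~q, 0
7. ~[](~r -> ~q), 1
8. ~r -> ~q, 1
9. ~q, 1
10. ~(~r -> ~q), 2
11. ~r, 2
12. q, 2
Accessibility: 0R0, 0R1, 1R1, 1R2, 2R2
Complete open branch: countermodel on a T-frame, so not valid in T, nor in K (the same frame is also a K-frame).
S4-tableau for the negation ~(([](~r -> ~q) -> [][](~r -> ~q)) | q):
1. ~(([](~r -> ~q) -> [][](~r -> ~q)) | q), 0
2. ~([](~r -> ~q) -> [][](~r -> ~q)), 0
3. ~q, 0
4. [](~r -> ~q), 0
5. ~[][](~r -> ~q), 0
6. ~r -> ~q, 0
7. ~[](~r -> ~q), 1
8. ~r -> ~q, 1
9. ~q, 1
10. ~(~r -> ~q), 2
11. ~r, 2
12. q, 2
13. ~r -> ~q, 2
14. ~q, 2
Accessibility: 0R0, 0R1, 0R2, 1R1, 1R2, 2R2
Branch closes: q and ~q both at 2.
Every branch closes (one shown): valid in S4, hence also in S5 (every theorem of S4 is a theorem of S5).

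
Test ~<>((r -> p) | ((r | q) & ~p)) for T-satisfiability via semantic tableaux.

1. ~<>((r -> p) | ((r | q) & ~p)), 0
2. ~((r -> p) | ((r | q) & ~p)), 0
3. ~(r -> p), 0
4. ~((r | q) & ~p), 0
5. r, 0
6. ~p, 0
7. ~(r | q), 0
8. ~r, 0
9. ~q, 0
Accessibility: 0R0
Branch closes: r and ~r both at 0.
(One branch shown.) All branches close.

No, unsatisfiable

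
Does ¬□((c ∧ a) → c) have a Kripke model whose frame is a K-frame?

1. ¬□((c ∧ a) → c), 0
2. ¬((c ∧ a) → c), 1   [¬□-rule on 1: fresh world 1, 0R1]
3. c ∧ a, 1   [¬→-rule on 2]
4. ¬c, 1   [¬→-rule on 2]
5. c, 1   [∧-rule on 3]
6. a, 1   [∧-rule on 3]
Accessibility: 0R1
Branch closes: c and ¬c both at 1.
Every branch closes; the branch above is one of them.

No, unsatisfiable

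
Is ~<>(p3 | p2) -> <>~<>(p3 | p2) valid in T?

Valid

Tableau for the negation ~(~<>(p3 | p2) -> <>~<>(p3 | p2)):
1. ~(~<>(p3 | p2) -> <>~<>(p3 | p2)), u
2. ~<>(p3 | p2), u
3. ~<>~<>(p3 | p2), u
4. ~(p3 | p2), u
5. ~p3, u
6. ~p2, u
7. <>(p3 | p2), u
8. p3 | p2, v
9. ~(p3 | p2), v
10. ~p3, v
11. ~p2, v
12. <>(p3 | p2), v
13. p2, v
Accessibility: uRu, uRv, vRv
Branch closes: p2 and ~p2 both at v.
Every branch of the negation's tableau closes; the branch above is one of them.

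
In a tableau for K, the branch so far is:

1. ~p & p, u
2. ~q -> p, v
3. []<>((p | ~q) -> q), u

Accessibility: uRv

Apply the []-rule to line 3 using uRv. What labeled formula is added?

<>((p | ~q) -> q), v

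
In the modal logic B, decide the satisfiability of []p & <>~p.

Unsatisfiable

1. []p & <>~p, 0
2. []p, 0
3. <>~p, 0
4. p, 0
5. ~p, 1
6. p, 1
Accessibility: 0R0, 0R1, 1R0, 1R1
Branch closes: p and ~p both at 1.
Every branch closes; the branch above is one of them.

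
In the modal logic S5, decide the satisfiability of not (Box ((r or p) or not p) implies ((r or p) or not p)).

1. not (Box ((r or p) or not p) implies ((r or p) or not p)), 0
2. Box ((r or p) or not p), 0   [neg-implies-rule on 1]
3. not ((r or p) or not p), 0   [neg-implies-rule on 1]
4. not (r or p), 0   [neg-or-rule on 3]
5. p, 0   [neg-or-rule on 3]
6. not r, 0   [neg-or-rule on 4]
7. not p, 0   [neg-or-rule on 4]
Accessibility: 0R0
Branch closes: p and not p both at 0.
All branches of the tableau close; one closing branch shown above.

Unsatisfiable (every branch closes)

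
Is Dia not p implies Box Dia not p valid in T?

Tableau for the negation not (Dia not p implies Box Dia not p):
1. not (Dia not p implies Box Dia not p), 0
2. Dia not p, 0   [neg-implies-rule on 1]
3. not Box Dia not p, 0   [neg-implies-rule on 1]
4. not p, 1   [Dia-rule on 2: fresh world 1, 0R1]
5. not Dia not p, 2   [neg-Box-rule on 3: fresh world 2, 0R2]
6. p, 2   [neg-Dia-rule on 5 via 2R2]
Accessibility: 0R0, 0R1, 0R2, 1R1, 2R2
The negation has an open branch (countermodel exists).

Invalid (countermodel exists)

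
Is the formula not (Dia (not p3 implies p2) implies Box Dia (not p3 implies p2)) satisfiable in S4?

1. not (Dia (not p3 implies p2) implies Box Dia (not p3 implies p2)), 0
2. Dia (not p3 implies p2), 0
3. not Box Dia (not p3 implies p2), 0
4. not p3 implies p2, 1
5. p2, 1
6. not Dia (not p3 implies p2), 2
7. not (not p3 implies p2), 2
8. not p3, 2
9. not p2, 2
Accessibility: 0R0, 0R1, 0R2, 1R1, 2R2

Satisfiable (open branch found)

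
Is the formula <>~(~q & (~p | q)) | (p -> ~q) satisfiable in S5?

1. <>~(~q & (~p | q)) | (p -> ~q), w0
2. p -> ~q, w0   [|-rule on 1 (branches; this branch)]
3. ~q, w0   [->-rule on 2 (branches; this branch)]
Accessibility: w0Rw0

Yes, satisfiable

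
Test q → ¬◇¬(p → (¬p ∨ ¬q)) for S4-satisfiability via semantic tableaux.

Yes, satisfiable

1. q → ¬◇¬(p → (¬p ∨ ¬q)), u
2. ¬◇¬(p → (¬p ∨ ¬q)), u   [→-rule on 1 (branches; this branch)]
3. p → (¬p ∨ ¬q), u   [¬◇-rule on 2 via uRu]
4. ¬p ∨ ¬q, u   [→-rule on 3 (branches; this branch)]
5. ¬q, u   [∨-rule on 4 (branches; this branch)]
Accessibility: uRu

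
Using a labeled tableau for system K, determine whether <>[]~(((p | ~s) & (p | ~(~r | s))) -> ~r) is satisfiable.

Satisfiable (open branch found)

1. <>[]~(((p | ~s) & (p | ~(~r | s))) -> ~r), w0
2. []~(((p | ~s) & (p | ~(~r | s))) -> ~r), w1
Accessibility: w0Rw1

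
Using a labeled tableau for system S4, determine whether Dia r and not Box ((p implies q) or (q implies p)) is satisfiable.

1. Dia r and not Box ((p implies q) or (q implies p)), 0
2. Dia r, 0
3. not Box ((p implies q) or (q implies p)), 0
4. r, 1
5. not ((p implies q) or (q implies p)), 2
6. not (p implies q), 2
7. not (q implies p), 2
8. p, 2
9. not q, 2
10. q, 2
11. not p, 2
Accessibility: 0R0, 0R1, 0R2, 1R1, 2R2
Branch closes: q and not q both at 2.
(One branch shown.) All branches close.

Unsatisfiable (every branch closes)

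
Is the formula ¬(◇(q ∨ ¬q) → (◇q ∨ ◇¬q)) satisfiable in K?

Unsatisfiable (every branch closes)

1. ¬(◇(q ∨ ¬q) → (◇q ∨ ◇¬q)), u
2. ◇(q ∨ ¬q), u
3. ¬(◇q ∨ ◇¬q), u
4. ¬◇q, u
5. ¬◇¬q, u
6. q ∨ ¬q, v
7. ¬q, v
8. q, v
Accessibility: uRv
Branch closes: q and ¬q both at v.
Every branch closes; the branch above is one of them.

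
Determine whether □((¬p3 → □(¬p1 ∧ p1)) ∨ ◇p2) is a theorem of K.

No, not valid

Tableau for the negation ¬□((¬p3 → □(¬p1 ∧ p1)) ∨ ◇p2):
1. ¬□((¬p3 → □(¬p1 ∧ p1)) ∨ ◇p2), 0
2. ¬((¬p3 → □(¬p1 ∧ p1)) ∨ ◇p2), 1
3. ¬(¬p3 → □(¬p1 ∧ p1)), 1
4. ¬◇p2, 1
5. ¬p3, 1
6. ¬□(¬p1 ∧ p1), 1
7. ¬(¬p1 ∧ p1), 2
8. ¬p2, 2
9. ¬p1, 2
Accessibility: 0R1, 1R2
The negation has an open branch (countermodel exists).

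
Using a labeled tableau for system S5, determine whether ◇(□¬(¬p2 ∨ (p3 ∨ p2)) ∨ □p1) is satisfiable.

1. ◇(□¬(¬p2 ∨ (p3 ∨ p2)) ∨ □p1), 0
2. □¬(¬p2 ∨ (p3 ∨ p2)) ∨ □p1, 1   [◇-rule on 1: fresh world 1, 0R1]
3. □p1, 1   [∨-rule on 2 (branches; this branch)]
4. p1, 0   [□-rule on 3 via 1R0]
5. p1, 1   [□-rule on 3 via 1R1]
Accessibility: 0R0, 0R1, 1R0, 1R1

Satisfiable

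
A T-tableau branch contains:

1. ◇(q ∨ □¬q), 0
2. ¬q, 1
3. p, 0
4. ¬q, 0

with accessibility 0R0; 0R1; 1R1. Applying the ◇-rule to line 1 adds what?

a fresh world 2 with 0R2, and q ∨ □¬q at 2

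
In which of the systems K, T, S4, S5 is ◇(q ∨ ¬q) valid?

T-tableau for the negation ¬◇(q ∨ ¬q):
1. ¬◇(q ∨ ¬q), u
2. ¬(q ∨ ¬q), u   [¬◇-rule on 1 via uRu]
3. ¬q, u   [¬∨-rule on 2]
4. q, u   [¬∨-rule on 2]
Accessibility: uRu
Branch closes: q and ¬q both at u.
Every branch closes (one shown): valid in T, hence also in S4, S5 (every theorem of T is a theorem of S4 and S5).
K-tableau for the negation ¬◇(q ∨ ¬q):
1. ¬◇(q ∨ ¬q), u
Complete open branch: countermodel on a K-frame, so not valid in K.

T, S4, S5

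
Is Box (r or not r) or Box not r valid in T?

Yes, valid

Tableau for the negation not (Box (r or not r) or Box not r):
1. not (Box (r or not r) or Box not r), u
2. not Box (r or not r), u   [neg-or-rule on 1]
3. not Box not r, u   [neg-or-rule on 1]
4. not (r or not r), v   [neg-Box-rule on 2: fresh world v, uRv]
5. not r, v   [neg-or-rule on 4]
6. r, v   [neg-or-rule on 4]
Accessibility: uRu, uRv, vRv
Branch closes: r and not r both at v.
Every branch of the negation's tableau closes; the branch above is one of them.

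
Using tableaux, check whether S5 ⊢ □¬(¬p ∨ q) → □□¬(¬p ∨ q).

Tableau for the negation ¬(□¬(¬p ∨ q) → □□¬(¬p ∨ q)):
1. ¬(□¬(¬p ∨ q) → □□¬(¬p ∨ q)), 0
2. □¬(¬p ∨ q), 0
3. ¬□□¬(¬p ∨ q), 0
4. ¬(¬p ∨ q), 0
5. p, 0
6. ¬q, 0
7. ¬□¬(¬p ∨ q), 1
8. ¬(¬p ∨ q), 1
9. p, 1
10. ¬q, 1
11. ¬p ∨ q, 2
12. ¬(¬p ∨ q), 2
13. p, 2
14. ¬q, 2
15. q, 2
Accessibility: 0R0, 0R1, 0R2, 1R0, 1R1, 1R2, 2R0, 2R1, 2R2
Branch closes: q and ¬q both at 2.
Every branch of the negation's tableau closes; the branch above is one of them.

Valid in S5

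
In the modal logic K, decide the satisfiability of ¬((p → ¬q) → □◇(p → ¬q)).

Satisfiable

1. ¬((p → ¬q) → □◇(p → ¬q)), u
2. p → ¬q, u   [¬→-rule on 1]
3. ¬□◇(p → ¬q), u   [¬→-rule on 1]
4. ¬q, u   [→-rule on 2 (branches; this branch)]
5. ¬◇(p → ¬q), v   [¬□-rule on 3: fresh world v, uRv]
Accessibility: uRv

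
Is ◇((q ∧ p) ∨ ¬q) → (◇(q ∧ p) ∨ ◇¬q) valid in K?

Yes, valid

Tableau for the negation ¬(◇((q ∧ p) ∨ ¬q) → (◇(q ∧ p) ∨ ◇¬q)):
1. ¬(◇((q ∧ p) ∨ ¬q) → (◇(q ∧ p) ∨ ◇¬q)), u
2. ◇((q ∧ p) ∨ ¬q), u   [¬→-rule on 1]
3. ¬(◇(q ∧ p) ∨ ◇¬q), u   [¬→-rule on 1]
4. ¬◇(q ∧ p), u   [¬∨-rule on 3]
5. ¬◇¬q, u   [¬∨-rule on 3]
6. (q ∧ p) ∨ ¬q, v   [◇-rule on 2: fresh world v, uRv]
7. ¬(q ∧ p), v   [¬◇-rule on 4 via uRv]
8. q, v   [¬◇-rule on 5 via uRv]
9. q ∧ p, v   [∨-rule on 6 (branches; this branch)]
10. p, v   [∧-rule on 9]
11. ¬p, v   [¬∧-rule on 7 (branches; this branch)]
Accessibility: uRv
Branch closes: p and ¬p both at v.
Every branch of the negation's tableau closes; the branch above is one of them.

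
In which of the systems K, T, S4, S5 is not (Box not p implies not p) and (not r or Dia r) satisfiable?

K

T-tableau for the formula:
1. not (Box not p implies not p) and (not r or Dia r), 0
2. not (Box not p implies not p), 0
3. not r or Dia r, 0
4. Box not p, 0
5. p, 0
6. not p, 0
Accessibility: 0R0
Branch closes: p and not p both at 0.
Every branch closes (one shown): unsatisfiable in T, hence also in S4, S5 (every S4/S5-frame is a T-frame).
K-tableau for the formula:
1. not (Box not p implies not p) and (not r or Dia r), 0
2. not (Box not p implies not p), 0
3. not r or Dia r, 0
4. Box not p, 0
5. p, 0
6. Dia r, 0
7. r, 1
8. not p, 1
Accessibility: 0R1
Complete open branch: satisfiable in K.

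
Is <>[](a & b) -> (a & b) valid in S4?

Tableau for the negation ~(<>[](a & b) -> (a & b)):
1. ~(<>[](a & b) -> (a & b)), u
2. <>[](a & b), u
3. ~(a & b), u
4. ~b, u
5. [](a & b), v
6. a & b, v
7. a, v
8. b, v
Accessibility: uRu, uRv, vRv
The negation has an open branch (countermodel exists).

No, not valid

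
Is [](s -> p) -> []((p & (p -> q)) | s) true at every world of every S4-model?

Not valid

Tableau for the negation ~([](s -> p) -> []((p & (p -> q)) | s)):
1. ~([](s -> p) -> []((p & (p -> q)) | s)), w0
2. [](s -> p), w0
3. ~[]((p & (p -> q)) | s), w0
4. s -> p, w0
5. p, w0
6. ~((p & (p -> q)) | s), w1
7. ~(p & (p -> q)), w1
8. ~s, w1
9. s -> p, w1
10. ~(p -> q), w1
11. p, w1
12. ~q, w1
Accessibility: w0Rw0, w0Rw1, w1Rw1
The negation has an open branch (countermodel exists).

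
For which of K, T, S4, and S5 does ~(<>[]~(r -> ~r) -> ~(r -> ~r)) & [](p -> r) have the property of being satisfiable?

K, T, S4

S4-tableau for the formula:
1. ~(<>[]~(r -> ~r) -> ~(r -> ~r)) & [](p -> r), w0
2. ~(<>[]~(r -> ~r) -> ~(r -> ~r)), w0
3. [](p -> r), w0
4. <>[]~(r -> ~r), w0
5. r -> ~r, w0
6. p -> r, w0
7. ~r, w0
8. ~p, w0
9. []~(r -> ~r), w1
10. p -> r, w1
11. ~(r -> ~r), w1
12. r, w1
Accessibility: w0Rw0, w0Rw1, w1Rw1
Complete open branch: satisfiable in S4, hence also in K, T (this S4-model is also a K-model and a T-model).
S5-tableau for the formula:
1. ~(<>[]~(r -> ~r) -> ~(r -> ~r)) & [](p -> r), w0
2. ~(<>[]~(r -> ~r) -> ~(r -> ~r)), w0
3. [](p -> r), w0
4. <>[]~(r -> ~r), w0
5. r -> ~r, w0
6. p -> r, w0
7. ~r, w0
8. ~p, w0
9. []~(r -> ~r), w1
10. p -> r, w1
11. ~(r -> ~r), w0
12. r, w0
Accessibility: w0Rw0, w0Rw1, w1Rw0, w1Rw1
Branch closes: r and ~r both at w0.
Every branch closes (one shown): unsatisfiable in S5.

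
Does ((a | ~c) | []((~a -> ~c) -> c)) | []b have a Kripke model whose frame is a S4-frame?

Yes, satisfiable

1. ((a | ~c) | []((~a -> ~c) -> c)) | []b, u
2. []b, u
3. b, u
Accessibility: uRu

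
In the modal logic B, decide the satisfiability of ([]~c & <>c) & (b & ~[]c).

Unsatisfiable (every branch closes)

1. ([]~c & <>c) & (b & ~[]c), 0
2. []~c & <>c, 0
3. b & ~[]c, 0
4. []~c, 0
5. <>c, 0
6. b, 0
7. ~[]c, 0
8. ~c, 0
9. c, 1
10. ~c, 1
Accessibility: 0R0, 0R1, 1R0, 1R1
Branch closes: c and ~c both at 1.
Every branch closes; the branch above is one of them.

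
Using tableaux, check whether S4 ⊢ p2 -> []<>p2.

Invalid (countermodel exists)

Tableau for the negation ~(p2 -> []<>p2):
1. ~(p2 -> []<>p2), w0
2. p2, w0
3. ~[]<>p2, w0
4. ~<>p2, w1
5. ~p2, w1
Accessibility: w0Rw0, w0Rw1, w1Rw1
The negation has an open branch (countermodel exists).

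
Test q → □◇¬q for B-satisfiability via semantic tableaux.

Satisfiable (open branch found)

1. q → □◇¬q, 0
2. □◇¬q, 0
3. ◇¬q, 0
4. ¬q, 1
5. ◇¬q, 1
6. ¬q, 2
Accessibility: 0R0, 0R1, 1R0, 1R1, 1R2, 2R1, 2R2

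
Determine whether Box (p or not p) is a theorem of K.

Tableau for the negation not Box (p or not p):
1. not Box (p or not p), 0
2. not (p or not p), 1   [neg-Box-rule on 1: fresh world 1, 0R1]
3. not p, 1   [neg-or-rule on 2]
4. p, 1   [neg-or-rule on 2]
Accessibility: 0R1
Branch closes: p and not p both at 1.
All branches of the negation close; one closing branch shown above.

Yes, valid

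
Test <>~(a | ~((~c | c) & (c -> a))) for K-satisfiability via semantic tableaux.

1. <>~(a | ~((~c | c) & (c -> a))), 0
2. ~(a | ~((~c | c) & (c -> a))), 1
3. ~a, 1
4. (~c | c) & (c -> a), 1
5. ~c | c, 1
6. c -> a, 1
7. ~c, 1
Accessibility: 0R1

Satisfiable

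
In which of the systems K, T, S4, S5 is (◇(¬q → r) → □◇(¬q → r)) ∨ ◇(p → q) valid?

S5

S5-tableau for the negation ¬((◇(¬q → r) → □◇(¬q → r)) ∨ ◇(p → q)):
1. ¬((◇(¬q → r) → □◇(¬q → r)) ∨ ◇(p → q)), w0
2. ¬(◇(¬q → r) → □◇(¬q → r)), w0   [¬∨-rule on 1]
3. ¬◇(p → q), w0   [¬∨-rule on 1]
4. ◇(¬q → r), w0   [¬→-rule on 2]
5. ¬□◇(¬q → r), w0   [¬→-rule on 2]
6. ¬(p → q), w0   [¬◇-rule on 3 via w0Rw0]
7. p, w0   [¬→-rule on 6]
8. ¬q, w0   [¬→-rule on 6]
9. ¬q → r, w1   [◇-rule on 4: fresh world w1, w0Rw1]
10. ¬(p → q), w1   [¬◇-rule on 3 via w0Rw1]
11. p, w1   [¬→-rule on 10]
12. ¬q, w1   [¬→-rule on 10]
13. r, w1   [→-rule on 9 (branches; this branch)]
14. ¬◇(¬q → r), w2   [¬□-rule on 5: fresh world w2, w0Rw2]
15. ¬(p → q), w2   [¬◇-rule on 3 via w0Rw2]
16. p, w2   [¬→-rule on 15]
17. ¬q, w2   [¬→-rule on 15]
18. ¬(¬q → r), w0   [¬◇-rule on 14 via w2Rw0]
19. ¬r, w0   [¬→-rule on 18]
20. ¬(¬q → r), w1   [¬◇-rule on 14 via w2Rw1]
21. ¬r, w1   [¬→-rule on 20]
Accessibility: w0Rw0, w0Rw1, w0Rw2, w1Rw0, w1Rw1, w1Rw2, w2Rw0, w2Rw1, w2Rw2
Branch closes: r and ¬r both at w1.
Every branch closes (one shown): valid in S5.
S4-tableau for the negation ¬((◇(¬q → r) → □◇(¬q → r)) ∨ ◇(p → q)):
1. ¬((◇(¬q → r) → □◇(¬q → r)) ∨ ◇(p → q)), w0
2. ¬(◇(¬q → r) → □◇(¬q → r)), w0   [¬∨-rule on 1]
3. ¬◇(p → q), w0   [¬∨-rule on 1]
4. ◇(¬q → r), w0   [¬→-rule on 2]
5. ¬□◇(¬q → r), w0   [¬→-rule on 2]
6. ¬(p → q), w0   [¬◇-rule on 3 via w0Rw0]
7. p, w0   [¬→-rule on 6]
8. ¬q, w0   [¬→-rule on 6]
9. ¬q → r, w1   [◇-rule on 4: fresh world w1, w0Rw1]
10. ¬(p → q), w1   [¬◇-rule on 3 via w0Rw1]
11. p, w1   [¬→-rule on 10]
12. ¬q, w1   [¬→-rule on 10]
13. r, w1   [→-rule on 9 (branches; this branch)]
14. ¬◇(¬q → r), w2   [¬□-rule on 5: fresh world w2, w0Rw2]
15. ¬(p → q), w2   [¬◇-rule on 3 via w0Rw2]
16. p, w2   [¬→-rule on 15]
17. ¬q, w2   [¬→-rule on 15]
18. ¬(¬q → r), w2   [¬◇-rule on 14 via w2Rw2]
19. ¬r, w2   [¬→-rule on 18]
Accessibility: w0Rw0, w0Rw1, w0Rw2, w1Rw1, w2Rw2
Complete open branch: countermodel on an S4-frame, so not valid in S4, nor in K, T (the same frame is also a K-frame and a T-frame).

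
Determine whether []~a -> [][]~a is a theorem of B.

Not valid

Tableau for the negation ~([]~a -> [][]~a):
1. ~([]~a -> [][]~a), 0
2. []~a, 0
3. ~[][]~a, 0
4. ~a, 0
5. ~[]~a, 1
6. ~a, 1
7. a, 2
Accessibility: 0R0, 0R1, 1R0, 1R1, 1R2, 2R1, 2R2
The negation has an open branch (countermodel exists).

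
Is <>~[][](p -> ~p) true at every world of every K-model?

Tableau for the negation ~<>~[][](p -> ~p):
1. ~<>~[][](p -> ~p), w0
The negation has an open branch (countermodel exists).

Invalid (countermodel exists)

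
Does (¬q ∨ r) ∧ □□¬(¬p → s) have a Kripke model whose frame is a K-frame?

Satisfiable

1. (¬q ∨ r) ∧ □□¬(¬p → s), 0
2. ¬q ∨ r, 0   [∧-rule on 1]
3. □□¬(¬p → s), 0   [∧-rule on 1]
4. r, 0   [∨-rule on 2 (branches; this branch)]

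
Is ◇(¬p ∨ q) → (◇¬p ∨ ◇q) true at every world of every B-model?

Valid in B

Tableau for the negation ¬(◇(¬p ∨ q) → (◇¬p ∨ ◇q)):
1. ¬(◇(¬p ∨ q) → (◇¬p ∨ ◇q)), 0
2. ◇(¬p ∨ q), 0   [¬→-rule on 1]
3. ¬(◇¬p ∨ ◇q), 0   [¬→-rule on 1]
4. ¬◇¬p, 0   [¬∨-rule on 3]
5. ¬◇q, 0   [¬∨-rule on 3]
6. p, 0   [¬◇-rule on 4 via 0R0]
7. ¬q, 0   [¬◇-rule on 5 via 0R0]
8. ¬p ∨ q, 1   [◇-rule on 2: fresh world 1, 0R1]
9. p, 1   [¬◇-rule on 4 via 0R1]
10. ¬q, 1   [¬◇-rule on 5 via 0R1]
11. q, 1   [∨-rule on 8 (branches; this branch)]
Accessibility: 0R0, 0R1, 1R0, 1R1
Branch closes: q and ¬q both at 1.
Every branch of the negation's tableau closes; the branch above is one of them.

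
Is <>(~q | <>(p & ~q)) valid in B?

Not valid

Tableau for the negation ~<>(~q | <>(p & ~q)):
1. ~<>(~q | <>(p & ~q)), u
2. ~(~q | <>(p & ~q)), u
3. q, u
4. ~<>(p & ~q), u
5. ~(p & ~q), u
Accessibility: uRu
The negation has an open branch (countermodel exists).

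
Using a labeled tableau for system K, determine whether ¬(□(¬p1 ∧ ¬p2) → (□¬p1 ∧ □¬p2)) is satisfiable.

Unsatisfiable (every branch closes)

1. ¬(□(¬p1 ∧ ¬p2) → (□¬p1 ∧ □¬p2)), u
2. □(¬p1 ∧ ¬p2), u
3. ¬(□¬p1 ∧ □¬p2), u
4. ¬□¬p2, u
5. p2, v
6. ¬p1 ∧ ¬p2, v
7. ¬p1, v
8. ¬p2, v
Accessibility: uRv
Branch closes: p2 and ¬p2 both at v.
Every branch closes; the branch above is one of them.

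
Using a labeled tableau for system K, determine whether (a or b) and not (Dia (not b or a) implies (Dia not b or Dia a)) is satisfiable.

No, unsatisfiable

1. (a or b) and not (Dia (not b or a) implies (Dia not b or Dia a)), w0
2. a or b, w0
3. not (Dia (not b or a) implies (Dia not b or Dia a)), w0
4. Dia (not b or a), w0
5. not (Dia not b or Dia a), w0
6. not Dia not b, w0
7. not Dia a, w0
8. b, w0
9. not b or a, w1
10. b, w1
11. not a, w1
12. a, w1
Accessibility: w0Rw1
Branch closes: a and not a both at w1.
All branches of the tableau close; one closing branch shown above.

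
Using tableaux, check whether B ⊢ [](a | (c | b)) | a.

No, not valid

Tableau for the negation ~([](a | (c | b)) | a):
1. ~([](a | (c | b)) | a), u
2. ~[](a | (c | b)), u   [~|-rule on 1]
3. ~a, u   [~|-rule on 1]
4. ~(a | (c | b)), v   [~[]-rule on 2: fresh world v, uRv]
5. ~a, v   [~|-rule on 4]
6. ~(c | b), v   [~|-rule on 4]
7. ~c, v   [~|-rule on 6]
8. ~b, v   [~|-rule on 6]
Accessibility: uRu, uRv, vRu, vRv
The negation has an open branch (countermodel exists).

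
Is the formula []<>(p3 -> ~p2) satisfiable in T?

1. []<>(p3 -> ~p2), u
2. <>(p3 -> ~p2), u
3. p3 -> ~p2, v
4. <>(p3 -> ~p2), v
5. ~p2, v
6. p3 -> ~p2, w
7. ~p2, w
Accessibility: uRu, uRv, vRv, vRw, wRw

Satisfiable (open branch found)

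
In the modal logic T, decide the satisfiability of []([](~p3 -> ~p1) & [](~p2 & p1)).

Satisfiable (open branch found)

1. []([](~p3 -> ~p1) & [](~p2 & p1)), w0
2. [](~p3 -> ~p1) & [](~p2 & p1), w0
3. [](~p3 -> ~p1), w0
4. [](~p2 & p1), w0
5. ~p3 -> ~p1, w0
6. ~p2 & p1, w0
7. ~p2, w0
8. p1, w0
9. p3, w0
Accessibility: w0Rw0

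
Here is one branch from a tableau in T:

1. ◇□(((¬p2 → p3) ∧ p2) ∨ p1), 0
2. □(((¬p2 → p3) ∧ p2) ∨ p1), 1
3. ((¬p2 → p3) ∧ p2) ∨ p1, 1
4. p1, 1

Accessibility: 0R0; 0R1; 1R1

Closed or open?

Not closed

There is no literal clash: for every atom and world, at most one sign appears.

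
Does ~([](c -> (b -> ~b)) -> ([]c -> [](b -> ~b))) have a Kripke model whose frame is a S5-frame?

Unsatisfiable

1. ~([](c -> (b -> ~b)) -> ([]c -> [](b -> ~b))), 0
2. [](c -> (b -> ~b)), 0   [~->-rule on 1]
3. ~([]c -> [](b -> ~b)), 0   [~->-rule on 1]
4. []c, 0   [~->-rule on 3]
5. ~[](b -> ~b), 0   [~->-rule on 3]
6. c -> (b -> ~b), 0   [[]-rule on 2 via 0R0]
7. c, 0   [[]-rule on 4 via 0R0]
8. b -> ~b, 0   [->-rule on 6 (branches; this branch)]
9. ~b, 0   [->-rule on 8 (branches; this branch)]
10. ~(b -> ~b), 1   [~[]-rule on 5: fresh world 1, 0R1]
11. b, 1   [~->-rule on 10]
12. c -> (b -> ~b), 1   [[]-rule on 2 via 0R1]
13. c, 1   [[]-rule on 4 via 0R1]
14. b -> ~b, 1   [->-rule on 12 (branches; this branch)]
15. ~b, 1   [->-rule on 14 (branches; this branch)]
Accessibility: 0R0, 0R1, 1R0, 1R1
Branch closes: b and ~b both at 1.
(One branch shown.) All branches close.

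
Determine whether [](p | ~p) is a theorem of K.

Valid in K

Tableau for the negation ~[](p | ~p):
1. ~[](p | ~p), w0
2. ~(p | ~p), w1   [~[]-rule on 1: fresh world w1, w0Rw1]
3. ~p, w1   [~|-rule on 2]
4. p, w1   [~|-rule on 2]
Accessibility: w0Rw1
Branch closes: p and ~p both at w1.
All branches of the negation close; one closing branch shown above.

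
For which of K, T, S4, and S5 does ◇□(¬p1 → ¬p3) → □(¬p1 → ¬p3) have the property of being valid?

S5

S5-tableau for the negation ¬(◇□(¬p1 → ¬p3) → □(¬p1 → ¬p3)):
1. ¬(◇□(¬p1 → ¬p3) → □(¬p1 → ¬p3)), 0
2. ◇□(¬p1 → ¬p3), 0
3. ¬□(¬p1 → ¬p3), 0
4. □(¬p1 → ¬p3), 1
5. ¬p1 → ¬p3, 0
6. ¬p1 → ¬p3, 1
7. ¬p3, 0
8. ¬p3, 1
9. ¬(¬p1 → ¬p3), 2
10. ¬p1, 2
11. p3, 2
12. ¬p1 → ¬p3, 2
13. ¬p3, 2
Accessibility: 0R0, 0R1, 0R2, 1R0, 1R1, 1R2, 2R0, 2R1, 2R2
Branch closes: p3 and ¬p3 both at 2.
Every branch closes (one shown): valid in S5.
S4-tableau for the negation ¬(◇□(¬p1 → ¬p3) → □(¬p1 → ¬p3)):
1. ¬(◇□(¬p1 → ¬p3) → □(¬p1 → ¬p3)), 0
2. ◇□(¬p1 → ¬p3), 0
3. ¬□(¬p1 → ¬p3), 0
4. □(¬p1 → ¬p3), 1
5. ¬p1 → ¬p3, 1
6. ¬p3, 1
7. ¬(¬p1 → ¬p3), 2
8. ¬p1, 2
9. p3, 2
Accessibility: 0R0, 0R1, 0R2, 1R1, 2R2
Complete open branch: countermodel on an S4-frame, so not valid in S4, nor in K, T (the same frame is also a K-frame and a T-frame).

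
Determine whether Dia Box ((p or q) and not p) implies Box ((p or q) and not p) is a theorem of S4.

Invalid (countermodel exists)

Tableau for the negation not (Dia Box ((p or q) and not p) implies Box ((p or q) and not p)):
1. not (Dia Box ((p or q) and not p) implies Box ((p or q) and not p)), 0
2. Dia Box ((p or q) and not p), 0
3. not Box ((p or q) and not p), 0
4. Box ((p or q) and not p), 1
5. (p or q) and not p, 1
6. p or q, 1
7. not p, 1
8. q, 1
9. not ((p or q) and not p), 2
10. p, 2
Accessibility: 0R0, 0R1, 0R2, 1R1, 2R2
The negation has an open branch (countermodel exists).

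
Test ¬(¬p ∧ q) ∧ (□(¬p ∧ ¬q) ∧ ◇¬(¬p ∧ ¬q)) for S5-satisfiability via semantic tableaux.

1. ¬(¬p ∧ q) ∧ (□(¬p ∧ ¬q) ∧ ◇¬(¬p ∧ ¬q)), w0
2. ¬(¬p ∧ q), w0
3. □(¬p ∧ ¬q) ∧ ◇¬(¬p ∧ ¬q), w0
4. □(¬p ∧ ¬q), w0
5. ◇¬(¬p ∧ ¬q), w0
6. ¬p ∧ ¬q, w0
7. ¬p, w0
8. ¬q, w0
9. ¬(¬p ∧ ¬q), w1
10. ¬p ∧ ¬q, w1
11. ¬p, w1
12. ¬q, w1
13. q, w1
Accessibility: w0Rw0, w0Rw1, w1Rw0, w1Rw1
Branch closes: q and ¬q both at w1.
(One branch shown.) All branches close.

Unsatisfiable (every branch closes)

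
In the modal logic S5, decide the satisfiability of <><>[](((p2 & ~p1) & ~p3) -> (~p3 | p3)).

Satisfiable (open branch found)

1. <><>[](((p2 & ~p1) & ~p3) -> (~p3 | p3)), 0
2. <>[](((p2 & ~p1) & ~p3) -> (~p3 | p3)), 1
3. [](((p2 & ~p1) & ~p3) -> (~p3 | p3)), 2
4. ((p2 & ~p1) & ~p3) -> (~p3 | p3), 0
5. ((p2 & ~p1) & ~p3) -> (~p3 | p3), 1
6. ((p2 & ~p1) & ~p3) -> (~p3 | p3), 2
7. ~p3 | p3, 0
8. ~p3 | p3, 1
9. ~p3 | p3, 2
10. p3, 0
11. p3, 1
12. p3, 2
Accessibility: 0R0, 0R1, 0R2, 1R0, 1R1, 1R2, 2R0, 2R1, 2R2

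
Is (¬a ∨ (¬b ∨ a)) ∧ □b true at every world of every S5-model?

Not valid

Tableau for the negation ¬((¬a ∨ (¬b ∨ a)) ∧ □b):
1. ¬((¬a ∨ (¬b ∨ a)) ∧ □b), 0
2. ¬□b, 0
3. ¬b, 1
Accessibility: 0R0, 0R1, 1R0, 1R1
The negation has an open branch (countermodel exists).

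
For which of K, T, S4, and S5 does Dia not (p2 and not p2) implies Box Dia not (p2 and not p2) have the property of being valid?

T, S4, S5

T-tableau for the negation not (Dia not (p2 and not p2) implies Box Dia not (p2 and not p2)):
1. not (Dia not (p2 and not p2) implies Box Dia not (p2 and not p2)), u
2. Dia not (p2 and not p2), u
3. not Box Dia not (p2 and not p2), u
4. not (p2 and not p2), v
5. p2, v
6. not Dia not (p2 and not p2), w
7. p2 and not p2, w
8. p2, w
9. not p2, w
Accessibility: uRu, uRv, uRw, vRv, wRw
Branch closes: p2 and not p2 both at w.
Every branch closes (one shown): valid in T, hence also in S4, S5 (every theorem of T is a theorem of S4 and S5).
K-tableau for the negation not (Dia not (p2 and not p2) implies Box Dia not (p2 and not p2)):
1. not (Dia not (p2 and not p2) implies Box Dia not (p2 and not p2)), u
2. Dia not (p2 and not p2), u
3. not Box Dia not (p2 and not p2), u
4. not (p2 and not p2), v
5. p2, v
6. not Dia not (p2 and not p2), w
Accessibility: uRv, uRw
Complete open branch: countermodel on a K-frame, so not valid in K.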